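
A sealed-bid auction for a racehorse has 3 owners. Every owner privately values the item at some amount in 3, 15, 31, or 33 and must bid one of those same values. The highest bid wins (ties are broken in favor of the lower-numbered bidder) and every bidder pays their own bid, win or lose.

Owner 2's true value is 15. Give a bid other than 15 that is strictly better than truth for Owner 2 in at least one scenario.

Suppose Owner 1 bids 3 and Owner 3 bids 31.
Bid 15: loses but pays 15, utility -15.
Bid 3: loses but pays 3, utility -3.
So bidding 3 beats truth here (-3 > -15).

3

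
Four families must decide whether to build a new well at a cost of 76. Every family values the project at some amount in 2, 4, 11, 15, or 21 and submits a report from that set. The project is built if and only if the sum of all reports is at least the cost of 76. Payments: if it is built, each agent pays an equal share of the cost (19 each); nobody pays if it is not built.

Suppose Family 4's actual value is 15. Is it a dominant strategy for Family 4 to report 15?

Consider the case where Family 1 reports 21, Family 2 reports 21 and Family 3 reports 21.
Truthful report 15: project built, pays 19, utility 15 - 19 = -4.
Report 2 instead: project not built, utility 0.
Since 0 > -4, reporting 2 is strictly better here, so truthful reporting is not dominant.

No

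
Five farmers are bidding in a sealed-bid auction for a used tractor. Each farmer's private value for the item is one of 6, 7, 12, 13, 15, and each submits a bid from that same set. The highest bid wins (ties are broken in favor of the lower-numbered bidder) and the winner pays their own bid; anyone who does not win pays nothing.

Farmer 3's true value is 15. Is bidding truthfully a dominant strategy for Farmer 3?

No

Consider the case where Farmer 1 bids 6, Farmer 2 bids 6, Farmer 4 bids 6 and Farmer 5 bids 6.
Truthful bid 15: wins, pays 15, utility 15 - 15 = 0.
Bid 7 instead: wins, pays 7, utility 15 - 7 = 8.
Since 8 > 0, bidding 7 is strictly better here, so truthful bidding is not dominant.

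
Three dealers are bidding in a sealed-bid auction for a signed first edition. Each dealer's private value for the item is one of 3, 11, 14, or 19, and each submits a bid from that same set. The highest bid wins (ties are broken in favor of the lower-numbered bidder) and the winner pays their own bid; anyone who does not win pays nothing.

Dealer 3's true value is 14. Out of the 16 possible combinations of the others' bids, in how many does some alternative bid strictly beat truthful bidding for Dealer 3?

Others bid (3, 3): truth gives 0; bid 11 gives 3 > 0. Violating.
Others bid (3, 11): truth gives 0; no alternative beats it.
Others bid (3, 14): truth gives 0; no alternative beats it.
(Checking all 16 profiles: 1 has a profitable deviation, 15 do not.)

1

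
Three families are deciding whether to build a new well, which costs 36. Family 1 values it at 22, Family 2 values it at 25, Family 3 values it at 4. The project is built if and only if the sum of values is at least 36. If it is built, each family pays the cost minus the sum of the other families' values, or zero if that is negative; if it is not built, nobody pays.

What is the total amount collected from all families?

17

Total value 51 ≥ cost 36, so it is built.
Family 1: others sum to 29; max(0, 36 - 29) = 7.
Family 2: others sum to 26; max(0, 36 - 26) = 10.
Family 3: others sum to 47; max(0, 36 - 47) = 0.
Total collected = 7 + 10 + 0 = 17.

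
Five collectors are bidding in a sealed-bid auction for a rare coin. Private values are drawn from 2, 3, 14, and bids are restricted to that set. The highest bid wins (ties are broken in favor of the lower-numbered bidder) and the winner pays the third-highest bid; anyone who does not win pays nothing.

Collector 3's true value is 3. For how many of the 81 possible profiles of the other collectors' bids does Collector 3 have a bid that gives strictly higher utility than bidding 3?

4

Others bid (2, 2, 2, 14): truth gives 0; bid 14 gives 1 > 0. Violating.
Others bid (2, 2, 14, 2): truth gives 0; bid 14 gives 1 > 0. Violating.
Others bid (2, 3, 2, 2): truth gives 0; bid 14 gives 1 > 0. Violating.
Others bid (3, 2, 2, 2): truth gives 0; bid 14 gives 1 > 0. Violating.
Others bid (2, 2, 2, 2): truth gives 1; no alternative beats it.
Others bid (2, 2, 2, 3): truth gives 1; no alternative beats it.
(Checking all 81 profiles: 4 have a profitable deviation, 77 do not.)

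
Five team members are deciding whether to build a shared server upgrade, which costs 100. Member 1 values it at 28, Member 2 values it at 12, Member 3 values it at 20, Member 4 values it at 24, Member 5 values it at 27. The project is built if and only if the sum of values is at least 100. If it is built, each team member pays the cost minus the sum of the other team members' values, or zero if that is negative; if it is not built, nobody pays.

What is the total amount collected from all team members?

Total value 111 ≥ cost 100, so it is built.
Member 1: others sum to 83; max(0, 100 - 83) = 17.
Member 2: others sum to 99; max(0, 100 - 99) = 1.
Member 3: others sum to 91; max(0, 100 - 91) = 9.
Member 4: others sum to 87; max(0, 100 - 87) = 13.
Member 5: others sum to 84; max(0, 100 - 84) = 16.
Total collected = 17 + 1 + 9 + 13 + 16 = 56.

56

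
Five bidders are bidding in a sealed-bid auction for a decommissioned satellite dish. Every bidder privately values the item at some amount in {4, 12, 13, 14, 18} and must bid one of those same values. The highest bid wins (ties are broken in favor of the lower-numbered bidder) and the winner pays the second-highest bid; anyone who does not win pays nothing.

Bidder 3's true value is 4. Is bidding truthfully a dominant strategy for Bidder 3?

Check each profile of the others' bids and compare truth against every alternative bid.
Others bid (4, 4, 4, 12): truth gives 0, best alternative gives -8.
Others bid (4, 4, 12, 4): truth gives 0, best alternative gives -8.
Others bid (4, 4, 12, 12): truth gives 0, best alternative gives -8.
Others bid (4, 4, 4, 4): truth gives 0, best alternative gives 0.
Others bid (4, 4, 4, 13): truth gives 0, best alternative gives 0.
Others bid (4, 4, 4, 14): truth gives 0, best alternative gives 0.
(Remaining 619 profiles checked similarly; truth is weakly best in each.)
In every case the truthful bid is at least as good as any alternative, so it is a dominant strategy.

Yes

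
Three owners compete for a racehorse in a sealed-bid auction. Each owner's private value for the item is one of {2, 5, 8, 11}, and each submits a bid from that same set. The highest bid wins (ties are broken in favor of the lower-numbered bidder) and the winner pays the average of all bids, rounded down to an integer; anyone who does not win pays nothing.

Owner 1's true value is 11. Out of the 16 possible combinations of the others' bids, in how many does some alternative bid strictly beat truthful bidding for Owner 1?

Others bid (2, 2): truth gives 6; bid 2 gives 9 > 6. Violating.
Others bid (2, 5): truth gives 5; bid 5 gives 7 > 5. Violating.
Others bid (2, 8): truth gives 4; bid 8 gives 5 > 4. Violating.
Others bid (5, 2): truth gives 5; bid 5 gives 7 > 5. Violating.
Others bid (2, 11): truth gives 3; no alternative beats it.
Others bid (5, 11): truth gives 2; no alternative beats it.
(Checking all 16 profiles: 9 have a profitable deviation, 7 do not.)

9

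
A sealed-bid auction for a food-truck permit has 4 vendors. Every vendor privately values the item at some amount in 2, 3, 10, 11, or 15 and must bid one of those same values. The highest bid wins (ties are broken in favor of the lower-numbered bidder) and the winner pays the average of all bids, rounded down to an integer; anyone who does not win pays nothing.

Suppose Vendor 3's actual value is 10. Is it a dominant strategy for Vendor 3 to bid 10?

No

Consider the case where Vendor 1 bids 2, Vendor 2 bids 2 and Vendor 4 bids 2.
Truthful bid 10: wins, pays 4, utility 10 - 4 = 6.
Bid 3 instead: wins, pays 2, utility 10 - 2 = 8.
Since 8 > 6, bidding 3 is strictly better here, so truthful bidding is not dominant.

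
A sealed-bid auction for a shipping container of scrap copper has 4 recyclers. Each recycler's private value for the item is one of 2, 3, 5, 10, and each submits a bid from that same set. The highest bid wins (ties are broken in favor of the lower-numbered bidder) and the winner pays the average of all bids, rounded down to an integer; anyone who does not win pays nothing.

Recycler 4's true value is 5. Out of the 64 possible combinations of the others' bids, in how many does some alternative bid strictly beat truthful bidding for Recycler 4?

3

Others bid (2, 2, 5): truth gives 0; bid 10 gives 1 > 0. Violating.
Others bid (2, 5, 2): truth gives 0; bid 10 gives 1 > 0. Violating.
Others bid (5, 2, 2): truth gives 0; bid 10 gives 1 > 0. Violating.
Others bid (2, 2, 2): truth gives 3; no alternative beats it.
Others bid (2, 2, 3): truth gives 2; no alternative beats it.
(Checking all 64 profiles: 3 have a profitable deviation, 61 do not.)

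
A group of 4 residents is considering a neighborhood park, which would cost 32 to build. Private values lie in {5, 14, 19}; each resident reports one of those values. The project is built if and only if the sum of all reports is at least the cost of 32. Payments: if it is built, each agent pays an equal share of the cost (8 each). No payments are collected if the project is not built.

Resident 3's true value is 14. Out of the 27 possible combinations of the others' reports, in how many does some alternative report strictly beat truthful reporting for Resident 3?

Others report (5, 5, 5): truth gives 0; report 19 gives 6 > 0. Violating.
Others report (5, 5, 14): truth gives 6; no alternative beats it.
Others report (5, 5, 19): truth gives 6; no alternative beats it.
(Checking all 27 profiles: 1 has a profitable deviation, 26 do not.)

1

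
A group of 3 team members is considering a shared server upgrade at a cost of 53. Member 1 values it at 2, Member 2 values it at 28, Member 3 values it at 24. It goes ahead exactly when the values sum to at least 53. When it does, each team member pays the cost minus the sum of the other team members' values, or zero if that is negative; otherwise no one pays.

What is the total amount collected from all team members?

51

Total value 54 ≥ cost 53, so it is built.
Member 1: others sum to 52; max(0, 53 - 52) = 1.
Member 2: others sum to 26; max(0, 53 - 26) = 27.
Member 3: others sum to 30; max(0, 53 - 30) = 23.
Total collected = 1 + 27 + 23 = 51.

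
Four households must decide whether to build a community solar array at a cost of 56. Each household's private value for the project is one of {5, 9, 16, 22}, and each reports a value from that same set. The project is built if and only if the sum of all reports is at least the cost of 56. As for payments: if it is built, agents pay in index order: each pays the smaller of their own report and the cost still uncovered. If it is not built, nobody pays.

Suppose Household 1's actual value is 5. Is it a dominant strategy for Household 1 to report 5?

Yes

Check each profile of the others' reports and compare truth against every alternative report.
Others report (5, 22, 22): truth gives 0, best alternative gives -4.
Others report (9, 16, 22): truth gives 0, best alternative gives -4.
Others report (9, 22, 16): truth gives 0, best alternative gives -4.
Others report (9, 22, 22): truth gives 0, best alternative gives -4.
Others report (16, 9, 22): truth gives 0, best alternative gives -4.
Others report (16, 16, 16): truth gives 0, best alternative gives -4.
(Remaining 58 profiles checked similarly; truth is weakly best in each.)
In every case the truthful report is at least as good as any alternative, so it is a dominant strategy.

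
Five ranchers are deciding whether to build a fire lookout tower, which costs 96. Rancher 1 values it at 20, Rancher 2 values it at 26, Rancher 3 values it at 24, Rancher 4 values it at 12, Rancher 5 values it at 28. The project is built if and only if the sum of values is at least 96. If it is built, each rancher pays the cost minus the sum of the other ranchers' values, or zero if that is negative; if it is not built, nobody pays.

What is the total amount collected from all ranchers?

Total value 110 ≥ cost 96, so it is built.
Rancher 1: others sum to 90; max(0, 96 - 90) = 6.
Rancher 2: others sum to 84; max(0, 96 - 84) = 12.
Rancher 3: others sum to 86; max(0, 96 - 86) = 10.
Rancher 4: others sum to 98; max(0, 96 - 98) = 0.
Rancher 5: others sum to 82; max(0, 96 - 82) = 14.
Total collected = 6 + 12 + 10 + 0 + 14 = 42.

42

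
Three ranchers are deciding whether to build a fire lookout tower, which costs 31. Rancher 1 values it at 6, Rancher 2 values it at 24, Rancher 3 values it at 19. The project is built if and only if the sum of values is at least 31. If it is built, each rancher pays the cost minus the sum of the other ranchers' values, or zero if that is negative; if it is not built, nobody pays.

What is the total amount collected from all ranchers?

Total value 49 ≥ cost 31, so it is built.
Rancher 1: others sum to 43; max(0, 31 - 43) = 0.
Rancher 2: others sum to 25; max(0, 31 - 25) = 6.
Rancher 3: others sum to 30; max(0, 31 - 30) = 1.
Total collected = 0 + 6 + 1 = 7.

7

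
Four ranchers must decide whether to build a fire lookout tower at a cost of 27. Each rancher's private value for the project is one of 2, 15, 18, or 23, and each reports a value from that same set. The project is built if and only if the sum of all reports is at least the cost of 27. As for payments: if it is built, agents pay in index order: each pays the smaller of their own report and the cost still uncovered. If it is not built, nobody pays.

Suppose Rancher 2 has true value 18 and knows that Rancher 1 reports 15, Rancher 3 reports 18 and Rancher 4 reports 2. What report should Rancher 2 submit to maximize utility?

Report 2: project built, pays 2, utility 18 - 2 = 16.
Report 15: project built, pays 12, utility 18 - 12 = 6.
Report 18: project built, pays 12, utility 18 - 12 = 6.
Report 23: project built, pays 12, utility 18 - 12 = 6.
The best choice is 2 with utility 16.

2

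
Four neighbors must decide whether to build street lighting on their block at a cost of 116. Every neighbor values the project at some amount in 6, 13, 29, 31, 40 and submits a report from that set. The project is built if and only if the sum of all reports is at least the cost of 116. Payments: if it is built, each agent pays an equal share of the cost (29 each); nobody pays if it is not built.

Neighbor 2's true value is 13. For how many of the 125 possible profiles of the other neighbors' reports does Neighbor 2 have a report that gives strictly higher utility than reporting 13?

3

Others report (29, 40, 40): truth gives -16; report 6 gives 0 > -16. Violating.
Others report (40, 29, 40): truth gives -16; report 6 gives 0 > -16. Violating.
Others report (40, 40, 29): truth gives -16; report 6 gives 0 > -16. Violating.
Others report (6, 6, 6): truth gives 0; no alternative beats it.
Others report (6, 6, 13): truth gives 0; no alternative beats it.
(Checking all 125 profiles: 3 have a profitable deviation, 122 do not.)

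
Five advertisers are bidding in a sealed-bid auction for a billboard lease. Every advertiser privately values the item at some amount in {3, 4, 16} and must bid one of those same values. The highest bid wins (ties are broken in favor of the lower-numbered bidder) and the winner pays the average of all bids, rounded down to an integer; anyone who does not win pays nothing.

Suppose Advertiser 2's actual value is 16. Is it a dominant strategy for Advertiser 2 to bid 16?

No

Consider the case where Advertiser 1 bids 3, Advertiser 3 bids 3, Advertiser 4 bids 3 and Advertiser 5 bids 3.
Truthful bid 16: wins, pays 5, utility 16 - 5 = 11.
Bid 4 instead: wins, pays 3, utility 16 - 3 = 13.
Since 13 > 11, bidding 4 is strictly better here, so truthful bidding is not dominant.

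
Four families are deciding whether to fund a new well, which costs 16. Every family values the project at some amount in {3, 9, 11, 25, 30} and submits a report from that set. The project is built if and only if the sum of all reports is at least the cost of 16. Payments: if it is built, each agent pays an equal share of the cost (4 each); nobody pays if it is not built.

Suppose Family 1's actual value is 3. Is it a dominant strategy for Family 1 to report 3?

Check each profile of the others' reports and compare truth against every alternative report.
Others report (3, 3, 3): truth gives 0, best alternative gives -1.
Others report (3, 3, 9): truth gives -1, best alternative gives -1.
Others report (3, 3, 11): truth gives -1, best alternative gives -1.
Others report (3, 3, 25): truth gives -1, best alternative gives -1.
Others report (3, 3, 30): truth gives -1, best alternative gives -1.
Others report (3, 9, 3): truth gives -1, best alternative gives -1.
(Remaining 119 profiles checked similarly; truth is weakly best in each.)
In every case the truthful report is at least as good as any alternative, so it is a dominant strategy.

Yes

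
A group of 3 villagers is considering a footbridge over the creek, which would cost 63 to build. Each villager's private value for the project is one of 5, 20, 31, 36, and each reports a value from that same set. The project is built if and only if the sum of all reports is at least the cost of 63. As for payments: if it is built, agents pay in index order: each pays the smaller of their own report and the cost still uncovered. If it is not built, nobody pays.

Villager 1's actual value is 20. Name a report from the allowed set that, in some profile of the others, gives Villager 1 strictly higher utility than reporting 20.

Suppose Villager 2 reports 31 and Villager 3 reports 31.
Report 20: project built, pays 20, utility 20 - 20 = 0.
Report 5: project built, pays 5, utility 20 - 5 = 15.
So reporting 5 beats truth here (15 > 0).

5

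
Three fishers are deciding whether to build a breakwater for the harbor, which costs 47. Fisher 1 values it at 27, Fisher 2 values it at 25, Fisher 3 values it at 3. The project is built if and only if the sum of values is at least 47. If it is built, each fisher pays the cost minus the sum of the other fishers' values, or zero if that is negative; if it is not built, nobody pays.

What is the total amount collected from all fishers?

36

Total value 55 ≥ cost 47, so it is built.
Fisher 1: others sum to 28; max(0, 47 - 28) = 19.
Fisher 2: others sum to 30; max(0, 47 - 30) = 17.
Fisher 3: others sum to 52; max(0, 47 - 52) = 0.
Total collected = 19 + 17 + 0 = 36.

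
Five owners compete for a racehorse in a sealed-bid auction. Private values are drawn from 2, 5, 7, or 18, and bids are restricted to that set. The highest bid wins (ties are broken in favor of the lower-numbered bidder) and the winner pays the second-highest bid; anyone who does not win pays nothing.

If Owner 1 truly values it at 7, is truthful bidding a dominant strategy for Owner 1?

Yes

Check each profile of the others' bids and compare truth against every alternative bid.
Others bid (2, 2, 2, 2): truth gives 5, best alternative gives 5.
Others bid (2, 2, 2, 5): truth gives 2, best alternative gives 2.
Others bid (2, 2, 5, 2): truth gives 2, best alternative gives 2.
Others bid (2, 2, 5, 5): truth gives 2, best alternative gives 2.
Others bid (2, 5, 2, 2): truth gives 2, best alternative gives 2.
Others bid (2, 5, 2, 5): truth gives 2, best alternative gives 2.
(Remaining 250 profiles checked similarly; truth is weakly best in each.)
In every case the truthful bid is at least as good as any alternative, so it is a dominant strategy.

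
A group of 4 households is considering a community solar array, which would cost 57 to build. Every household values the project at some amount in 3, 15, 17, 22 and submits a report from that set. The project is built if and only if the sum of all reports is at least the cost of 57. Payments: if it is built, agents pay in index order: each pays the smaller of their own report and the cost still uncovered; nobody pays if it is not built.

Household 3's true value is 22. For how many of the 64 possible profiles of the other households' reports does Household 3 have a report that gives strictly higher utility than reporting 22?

41

Others report (3, 15, 22): truth gives 0; report 17 gives 5 > 0. Violating.
Others report (3, 17, 22): truth gives 0; report 15 gives 7 > 0. Violating.
Others report (3, 22, 15): truth gives 0; report 17 gives 5 > 0. Violating.
Others report (3, 22, 17): truth gives 0; report 15 gives 7 > 0. Violating.
Others report (3, 3, 3): truth gives 0; no alternative beats it.
Others report (3, 3, 15): truth gives 0; no alternative beats it.
(Checking all 64 profiles: 41 have a profitable deviation, 23 do not.)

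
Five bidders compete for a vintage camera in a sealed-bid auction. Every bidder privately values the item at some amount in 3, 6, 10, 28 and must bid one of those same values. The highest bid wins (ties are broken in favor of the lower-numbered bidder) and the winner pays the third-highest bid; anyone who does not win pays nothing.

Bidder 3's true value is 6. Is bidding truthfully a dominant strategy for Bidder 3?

No

Consider the case where Bidder 1 bids 3, Bidder 2 bids 3, Bidder 4 bids 3 and Bidder 5 bids 10.
Truthful bid 6: loses, pays 0, utility 0.
Bid 10 instead: wins, pays 3, utility 6 - 3 = 3.
Since 3 > 0, bidding 10 is strictly better here, so truthful bidding is not dominant.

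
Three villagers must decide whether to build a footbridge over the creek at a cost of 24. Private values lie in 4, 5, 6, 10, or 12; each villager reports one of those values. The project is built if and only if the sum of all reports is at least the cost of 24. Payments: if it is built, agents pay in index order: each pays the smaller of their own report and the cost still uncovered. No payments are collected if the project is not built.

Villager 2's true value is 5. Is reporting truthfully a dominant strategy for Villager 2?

Consider the case where Villager 1 reports 10 and Villager 3 reports 10.
Truthful report 5: project built, pays 5, utility 5 - 5 = 0.
Report 4 instead: project built, pays 4, utility 5 - 4 = 1.
Since 1 > 0, reporting 4 is strictly better here, so truthful reporting is not dominant.

No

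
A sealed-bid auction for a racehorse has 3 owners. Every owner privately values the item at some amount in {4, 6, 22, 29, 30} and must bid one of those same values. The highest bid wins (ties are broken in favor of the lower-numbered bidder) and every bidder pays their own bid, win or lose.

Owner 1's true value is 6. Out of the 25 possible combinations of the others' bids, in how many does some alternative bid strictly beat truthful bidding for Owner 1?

22

Others bid (4, 4): truth gives 0; bid 4 gives 2 > 0. Violating.
Others bid (4, 22): truth gives -6; bid 4 gives -4 > -6. Violating.
Others bid (4, 29): truth gives -6; bid 4 gives -4 > -6. Violating.
Others bid (4, 30): truth gives -6; bid 4 gives -4 > -6. Violating.
Others bid (4, 6): truth gives 0; no alternative beats it.
Others bid (6, 4): truth gives 0; no alternative beats it.
(Checking all 25 profiles: 22 have a profitable deviation, 3 do not.)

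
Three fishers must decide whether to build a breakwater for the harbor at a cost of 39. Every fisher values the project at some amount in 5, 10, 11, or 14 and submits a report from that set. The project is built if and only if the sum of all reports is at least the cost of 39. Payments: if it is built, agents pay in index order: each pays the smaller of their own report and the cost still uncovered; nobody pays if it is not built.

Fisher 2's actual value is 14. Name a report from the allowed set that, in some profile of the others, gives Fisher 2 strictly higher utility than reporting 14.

Suppose Fisher 1 reports 14 and Fisher 3 reports 14.
Report 14: project built, pays 14, utility 14 - 14 = 0.
Report 11: project built, pays 11, utility 14 - 11 = 3.
So reporting 11 beats truth here (3 > 0).

11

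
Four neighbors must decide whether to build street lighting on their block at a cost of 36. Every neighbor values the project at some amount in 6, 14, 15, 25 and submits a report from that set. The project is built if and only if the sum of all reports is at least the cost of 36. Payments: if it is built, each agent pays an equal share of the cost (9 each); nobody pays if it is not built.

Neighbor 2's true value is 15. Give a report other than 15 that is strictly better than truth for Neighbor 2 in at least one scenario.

Suppose Neighbor 1 reports 6, Neighbor 3 reports 6 and Neighbor 4 reports 6.
Report 15: project not built, utility 0.
Report 25: project built, pays 9, utility 15 - 9 = 6.
So reporting 25 beats truth here (6 > 0).

25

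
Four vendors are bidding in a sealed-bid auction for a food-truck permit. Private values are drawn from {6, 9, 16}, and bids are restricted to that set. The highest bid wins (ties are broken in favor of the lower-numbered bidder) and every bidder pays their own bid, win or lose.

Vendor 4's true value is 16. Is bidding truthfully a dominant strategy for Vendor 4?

No

Consider the case where Vendor 1 bids 6, Vendor 2 bids 6 and Vendor 3 bids 6.
Truthful bid 16: wins, pays 16, utility 16 - 16 = 0.
Bid 9 instead: wins, pays 9, utility 16 - 9 = 7.
Since 7 > 0, bidding 9 is strictly better here, so truthful bidding is not dominant.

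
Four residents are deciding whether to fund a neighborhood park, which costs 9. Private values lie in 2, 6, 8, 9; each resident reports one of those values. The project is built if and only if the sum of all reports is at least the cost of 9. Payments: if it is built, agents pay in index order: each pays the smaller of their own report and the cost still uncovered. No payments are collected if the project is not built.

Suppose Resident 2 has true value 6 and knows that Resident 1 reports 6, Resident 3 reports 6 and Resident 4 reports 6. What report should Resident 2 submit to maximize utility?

2

Report 2: project built, pays 2, utility 6 - 2 = 4.
Report 6: project built, pays 3, utility 6 - 3 = 3.
Report 8: project built, pays 3, utility 6 - 3 = 3.
Report 9: project built, pays 3, utility 6 - 3 = 3.
The best choice is 2 with utility 4.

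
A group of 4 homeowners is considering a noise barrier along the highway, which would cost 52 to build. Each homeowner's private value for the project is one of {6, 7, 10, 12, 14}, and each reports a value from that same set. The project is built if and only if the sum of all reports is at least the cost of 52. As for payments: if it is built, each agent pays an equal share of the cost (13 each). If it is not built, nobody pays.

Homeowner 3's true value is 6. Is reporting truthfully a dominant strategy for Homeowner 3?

Yes

Check each profile of the others' reports and compare truth against every alternative report.
Others report (6, 6, 6): truth gives 0, best alternative gives 0.
Others report (6, 6, 7): truth gives 0, best alternative gives 0.
Others report (6, 6, 10): truth gives 0, best alternative gives 0.
Others report (6, 6, 12): truth gives 0, best alternative gives 0.
Others report (6, 6, 14): truth gives 0, best alternative gives 0.
Others report (6, 7, 6): truth gives 0, best alternative gives 0.
(Remaining 119 profiles checked similarly; truth is weakly best in each.)
In every case the truthful report is at least as good as any alternative, so it is a dominant strategy.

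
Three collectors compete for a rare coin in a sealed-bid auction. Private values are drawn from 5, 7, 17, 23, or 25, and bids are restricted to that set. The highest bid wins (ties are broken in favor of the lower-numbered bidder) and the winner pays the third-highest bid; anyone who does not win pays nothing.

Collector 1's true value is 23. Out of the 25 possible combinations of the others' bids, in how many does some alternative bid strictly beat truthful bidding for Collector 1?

Others bid (5, 25): truth gives 0; bid 25 gives 18 > 0. Violating.
Others bid (7, 25): truth gives 0; bid 25 gives 16 > 0. Violating.
Others bid (17, 25): truth gives 0; bid 25 gives 6 > 0. Violating.
Others bid (25, 5): truth gives 0; bid 25 gives 18 > 0. Violating.
Others bid (5, 5): truth gives 18; no alternative beats it.
Others bid (5, 7): truth gives 18; no alternative beats it.
(Checking all 25 profiles: 6 have a profitable deviation, 19 do not.)

6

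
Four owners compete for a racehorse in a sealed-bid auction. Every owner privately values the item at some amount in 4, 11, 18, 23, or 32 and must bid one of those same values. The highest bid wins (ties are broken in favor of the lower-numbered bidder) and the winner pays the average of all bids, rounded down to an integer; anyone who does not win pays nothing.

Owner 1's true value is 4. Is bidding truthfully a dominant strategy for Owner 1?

Check each profile of the others' bids and compare truth against every alternative bid.
Others bid (11, 11, 11): truth gives 0, best alternative gives -7.
Others bid (4, 11, 11): truth gives 0, best alternative gives -5.
Others bid (11, 4, 11): truth gives 0, best alternative gives -5.
Others bid (11, 11, 4): truth gives 0, best alternative gives -5.
Others bid (4, 4, 11): truth gives 0, best alternative gives -3.
Others bid (4, 11, 4): truth gives 0, best alternative gives -3.
(Remaining 119 profiles checked similarly; truth is weakly best in each.)
In every case the truthful bid is at least as good as any alternative, so it is a dominant strategy.

Yes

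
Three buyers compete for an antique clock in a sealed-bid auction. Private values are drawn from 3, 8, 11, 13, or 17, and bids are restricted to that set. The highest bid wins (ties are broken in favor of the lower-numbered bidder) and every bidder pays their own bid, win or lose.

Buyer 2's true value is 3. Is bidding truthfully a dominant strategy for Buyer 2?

Yes

Check each profile of the others' bids and compare truth against every alternative bid.
Others bid (3, 11): truth gives -3, best alternative gives -8.
Others bid (3, 13): truth gives -3, best alternative gives -8.
Others bid (3, 17): truth gives -3, best alternative gives -8.
Others bid (8, 3): truth gives -3, best alternative gives -8.
Others bid (8, 8): truth gives -3, best alternative gives -8.
Others bid (8, 11): truth gives -3, best alternative gives -8.
(Remaining 19 profiles checked similarly; truth is weakly best in each.)
In every case the truthful bid is at least as good as any alternative, so it is a dominant strategy.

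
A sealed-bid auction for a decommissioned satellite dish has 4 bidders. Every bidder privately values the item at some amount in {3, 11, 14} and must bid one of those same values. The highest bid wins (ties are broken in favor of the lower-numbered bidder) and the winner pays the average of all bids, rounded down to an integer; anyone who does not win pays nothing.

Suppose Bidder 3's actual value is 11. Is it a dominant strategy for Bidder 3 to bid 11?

No

Consider the case where Bidder 1 bids 3, Bidder 2 bids 3 and Bidder 4 bids 14.
Truthful bid 11: loses, pays 0, utility 0.
Bid 14 instead: wins, pays 8, utility 11 - 8 = 3.
Since 3 > 0, bidding 14 is strictly better here, so truthful bidding is not dominant.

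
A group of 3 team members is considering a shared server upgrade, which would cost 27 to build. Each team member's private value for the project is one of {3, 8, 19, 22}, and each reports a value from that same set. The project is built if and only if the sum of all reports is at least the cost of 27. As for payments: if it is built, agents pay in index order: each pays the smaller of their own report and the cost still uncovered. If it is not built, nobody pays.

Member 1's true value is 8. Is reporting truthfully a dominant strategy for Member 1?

No

Consider the case where Member 2 reports 3 and Member 3 reports 22.
Truthful report 8: project built, pays 8, utility 8 - 8 = 0.
Report 3 instead: project built, pays 3, utility 8 - 3 = 5.
Since 5 > 0, reporting 3 is strictly better here, so truthful reporting is not dominant.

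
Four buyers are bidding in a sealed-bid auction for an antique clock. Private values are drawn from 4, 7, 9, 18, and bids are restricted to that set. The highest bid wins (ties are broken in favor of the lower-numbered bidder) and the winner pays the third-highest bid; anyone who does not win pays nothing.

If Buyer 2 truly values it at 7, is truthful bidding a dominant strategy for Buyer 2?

No

Consider the case where Buyer 1 bids 4, Buyer 3 bids 4 and Buyer 4 bids 9.
Truthful bid 7: loses, pays 0, utility 0.
Bid 9 instead: wins, pays 4, utility 7 - 4 = 3.
Since 3 > 0, bidding 9 is strictly better here, so truthful bidding is not dominant.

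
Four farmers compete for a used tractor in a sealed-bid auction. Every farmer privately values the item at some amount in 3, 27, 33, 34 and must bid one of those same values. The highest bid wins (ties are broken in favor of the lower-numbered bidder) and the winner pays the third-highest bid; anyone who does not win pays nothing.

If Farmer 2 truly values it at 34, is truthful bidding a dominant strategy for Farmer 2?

Check each profile of the others' bids and compare truth against every alternative bid.
Others bid (3, 3, 34): truth gives 31, best alternative gives 0.
Others bid (3, 34, 3): truth gives 31, best alternative gives 0.
Others bid (33, 3, 3): truth gives 31, best alternative gives 0.
Others bid (3, 27, 34): truth gives 7, best alternative gives 0.
Others bid (3, 34, 27): truth gives 7, best alternative gives 0.
Others bid (27, 3, 34): truth gives 7, best alternative gives 0.
(Remaining 58 profiles checked similarly; truth is weakly best in each.)
In every case the truthful bid is at least as good as any alternative, so it is a dominant strategy.

Yes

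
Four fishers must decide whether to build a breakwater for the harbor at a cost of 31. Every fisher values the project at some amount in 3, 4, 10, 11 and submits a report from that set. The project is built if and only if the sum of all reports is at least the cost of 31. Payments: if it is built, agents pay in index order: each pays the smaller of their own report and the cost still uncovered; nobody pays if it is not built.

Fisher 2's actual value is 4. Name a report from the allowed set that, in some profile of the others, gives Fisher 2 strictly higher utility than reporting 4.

Suppose Fisher 1 reports 10, Fisher 3 reports 10 and Fisher 4 reports 10.
Report 4: project built, pays 4, utility 4 - 4 = 0.
Report 3: project built, pays 3, utility 4 - 3 = 1.
So reporting 3 beats truth here (1 > 0).

3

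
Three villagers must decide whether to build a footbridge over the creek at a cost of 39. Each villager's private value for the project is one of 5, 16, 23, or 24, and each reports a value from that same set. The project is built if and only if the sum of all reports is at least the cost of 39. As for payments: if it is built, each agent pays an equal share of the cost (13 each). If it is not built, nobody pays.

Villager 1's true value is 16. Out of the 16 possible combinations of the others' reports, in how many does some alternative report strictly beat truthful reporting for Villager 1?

2

Others report (5, 16): truth gives 0; report 23 gives 3 > 0. Violating.
Others report (16, 5): truth gives 0; report 23 gives 3 > 0. Violating.
Others report (5, 5): truth gives 0; no alternative beats it.
Others report (5, 23): truth gives 3; no alternative beats it.
(Checking all 16 profiles: 2 have a profitable deviation, 14 do not.)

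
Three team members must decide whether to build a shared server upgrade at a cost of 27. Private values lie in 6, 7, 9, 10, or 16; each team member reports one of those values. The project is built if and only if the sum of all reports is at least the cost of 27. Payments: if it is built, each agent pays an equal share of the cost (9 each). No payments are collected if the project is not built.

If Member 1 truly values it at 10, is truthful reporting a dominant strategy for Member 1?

No

Consider the case where Member 2 reports 6 and Member 3 reports 6.
Truthful report 10: project not built, utility 0.
Report 16 instead: project built, pays 9, utility 10 - 9 = 1.
Since 1 > 0, reporting 16 is strictly better here, so truthful reporting is not dominant.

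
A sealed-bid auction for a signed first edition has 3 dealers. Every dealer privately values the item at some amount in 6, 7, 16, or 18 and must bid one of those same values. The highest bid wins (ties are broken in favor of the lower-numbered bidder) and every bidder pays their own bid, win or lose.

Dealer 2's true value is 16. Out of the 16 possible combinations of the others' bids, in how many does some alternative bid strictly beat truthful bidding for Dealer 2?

Others bid (6, 6): truth gives 0; bid 7 gives 9 > 0. Violating.
Others bid (6, 7): truth gives 0; bid 7 gives 9 > 0. Violating.
Others bid (6, 18): truth gives -16; bid 18 gives -2 > -16. Violating.
Others bid (7, 18): truth gives -16; bid 18 gives -2 > -16. Violating.
Others bid (6, 16): truth gives 0; no alternative beats it.
Others bid (7, 6): truth gives 0; no alternative beats it.
(Checking all 16 profiles: 12 have a profitable deviation, 4 do not.)

12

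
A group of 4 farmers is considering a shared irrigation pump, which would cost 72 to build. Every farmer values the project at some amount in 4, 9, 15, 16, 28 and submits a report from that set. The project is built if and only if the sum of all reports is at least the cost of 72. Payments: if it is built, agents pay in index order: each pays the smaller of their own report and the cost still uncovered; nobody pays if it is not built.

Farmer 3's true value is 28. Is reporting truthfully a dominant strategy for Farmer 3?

No

Consider the case where Farmer 1 reports 4, Farmer 2 reports 28 and Farmer 4 reports 28.
Truthful report 28: project built, pays 28, utility 28 - 28 = 0.
Report 15 instead: project built, pays 15, utility 28 - 15 = 13.
Since 13 > 0, reporting 15 is strictly better here, so truthful reporting is not dominant.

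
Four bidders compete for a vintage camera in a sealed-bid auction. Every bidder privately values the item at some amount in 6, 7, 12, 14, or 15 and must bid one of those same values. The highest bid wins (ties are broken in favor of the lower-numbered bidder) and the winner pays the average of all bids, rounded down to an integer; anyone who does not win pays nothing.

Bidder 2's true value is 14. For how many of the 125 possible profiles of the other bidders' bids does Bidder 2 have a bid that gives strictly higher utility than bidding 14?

52

Others bid (6, 6, 6): truth gives 6; bid 7 gives 8 > 6. Violating.
Others bid (6, 6, 7): truth gives 6; bid 7 gives 8 > 6. Violating.
Others bid (6, 6, 15): truth gives 0; bid 15 gives 4 > 0. Violating.
Others bid (6, 7, 6): truth gives 6; bid 7 gives 8 > 6. Violating.
Others bid (6, 6, 12): truth gives 5; no alternative beats it.
Others bid (6, 6, 14): truth gives 4; no alternative beats it.
(Checking all 125 profiles: 52 have a profitable deviation, 73 do not.)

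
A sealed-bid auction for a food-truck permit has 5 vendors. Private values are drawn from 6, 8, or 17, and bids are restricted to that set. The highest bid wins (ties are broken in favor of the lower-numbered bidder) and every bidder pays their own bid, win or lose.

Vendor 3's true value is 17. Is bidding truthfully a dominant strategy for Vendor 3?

No

Consider the case where Vendor 1 bids 6, Vendor 2 bids 6, Vendor 4 bids 6 and Vendor 5 bids 6.
Truthful bid 17: wins, pays 17, utility 17 - 17 = 0.
Bid 8 instead: wins, pays 8, utility 17 - 8 = 9.
Since 9 > 0, bidding 8 is strictly better here, so truthful bidding is not dominant.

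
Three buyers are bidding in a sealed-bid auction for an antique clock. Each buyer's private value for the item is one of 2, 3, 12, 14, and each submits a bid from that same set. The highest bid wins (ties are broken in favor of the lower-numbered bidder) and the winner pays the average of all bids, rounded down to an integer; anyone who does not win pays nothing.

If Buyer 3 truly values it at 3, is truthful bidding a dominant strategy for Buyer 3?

Yes

Check each profile of the others' bids and compare truth against every alternative bid.
Others bid (2, 2): truth gives 1, best alternative gives 0.
Others bid (2, 3): truth gives 0, best alternative gives 0.
Others bid (2, 12): truth gives 0, best alternative gives 0.
Others bid (2, 14): truth gives 0, best alternative gives 0.
Others bid (3, 2): truth gives 0, best alternative gives 0.
Others bid (3, 3): truth gives 0, best alternative gives 0.
(Remaining 10 profiles checked similarly; truth is weakly best in each.)
In every case the truthful bid is at least as good as any alternative, so it is a dominant strategy.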